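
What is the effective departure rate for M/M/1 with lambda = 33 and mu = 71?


For a stable queue (lambda < mu), throughput = lambda = 33 per hour

33 per hour


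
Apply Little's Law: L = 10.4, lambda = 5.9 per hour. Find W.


W = L / lambda = 10.4 / 5.9 = 1.7627 hours

1.7627 hours


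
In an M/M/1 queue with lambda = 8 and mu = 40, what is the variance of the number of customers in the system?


rho = 8/40; Var(N) = rho/(1-rho)^2 = 0.31

0.31


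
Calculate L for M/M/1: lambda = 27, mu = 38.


rho = 27/38; L = rho/(1-rho) = 2.45

2.45


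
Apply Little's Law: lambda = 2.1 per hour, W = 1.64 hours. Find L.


L = lambda * W = 2.1 * 1.64 = 3.44

3.44


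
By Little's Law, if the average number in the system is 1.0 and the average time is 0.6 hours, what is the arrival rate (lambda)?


lambda = L / W = 1.0 / 0.6 = 1.67 per hour

1.67 per hour


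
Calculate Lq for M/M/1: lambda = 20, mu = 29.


rho = 20/29; Lq = rho^2/(1-rho) = 1.53

1.53


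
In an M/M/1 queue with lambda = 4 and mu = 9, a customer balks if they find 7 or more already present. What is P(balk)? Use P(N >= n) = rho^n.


P(N >= 7) = rho^7 = (4/9)^7 = 0.0034

0.0034


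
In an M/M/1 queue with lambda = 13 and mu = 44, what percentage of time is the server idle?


Idle fraction = (1 - rho) * 100 = (1 - 13/44) * 100 = 70.5%

70.5%


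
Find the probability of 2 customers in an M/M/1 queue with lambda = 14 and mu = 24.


rho = 14/24; P(n) = (1-rho)*rho^n = (1-14/24)*(14/24)^2 = 0.1418

0.1418


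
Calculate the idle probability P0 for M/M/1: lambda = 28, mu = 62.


P0 = 1 - rho = 1 - 28/62 = 0.5484

0.5484


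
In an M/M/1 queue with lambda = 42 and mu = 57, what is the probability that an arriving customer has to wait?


P(wait) = rho = lambda/mu = 42/57 = 0.7368

0.7368


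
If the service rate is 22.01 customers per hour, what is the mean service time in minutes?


Mean service time = 60/mu = 60/22.01 = 2.73 minutes

2.73 minutes


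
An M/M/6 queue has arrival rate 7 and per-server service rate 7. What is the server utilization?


rho = lambda/(c*mu) = 7/(6*7) = 0.1667

0.1667


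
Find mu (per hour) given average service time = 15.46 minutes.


mu = 60 / avg_service_time = 60 / 15.46 = 3.88 per hour

3.88 per hour


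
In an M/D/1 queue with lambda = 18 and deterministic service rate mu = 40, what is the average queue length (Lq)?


M/D/1: Lq = rho^2 / (2*(1-rho)) where rho = 18/40; Lq = 0.18

0.18


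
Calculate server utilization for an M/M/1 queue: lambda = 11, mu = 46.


rho = lambda/mu = 11/46 = 0.2391

0.2391


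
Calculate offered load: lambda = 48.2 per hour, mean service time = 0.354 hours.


Offered load a = lambda * E[S] = 48.2 * 0.354 = 17.06 Erlangs

17.06 Erlangs


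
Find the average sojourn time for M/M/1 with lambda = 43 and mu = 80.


W = 1/(mu - lambda) = 1/(80 - 43) = 0.027 hours

0.027 hours


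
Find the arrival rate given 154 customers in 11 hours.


lambda = total arrivals / time = 154 / 11 = 14.0 per hour

14.0 per hour


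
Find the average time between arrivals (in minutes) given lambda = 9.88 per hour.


Mean interarrival time = 60/lambda = 60/9.88 = 6.07 minutes

6.07 minutes


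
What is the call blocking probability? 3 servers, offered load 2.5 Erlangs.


B(N,A) = (A^N/N!) / sum(A^k/k!, k=0..N) with N=3, A=2.5 = 0.2822

0.2822


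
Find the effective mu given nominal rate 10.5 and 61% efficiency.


Effective rate = mu * efficiency = 10.5 * 0.61 = 6.41 per hour

6.41 per hour


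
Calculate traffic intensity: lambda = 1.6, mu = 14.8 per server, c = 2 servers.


rho = lambda / (c * mu) = 1.6 / (2 * 14.8) = 0.0541

0.0541


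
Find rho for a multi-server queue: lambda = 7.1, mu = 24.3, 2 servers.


rho = lambda / (c * mu) = 7.1 / (2 * 24.3) = 0.1461

0.1461


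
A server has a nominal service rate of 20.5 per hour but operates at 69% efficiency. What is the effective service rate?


Effective rate = mu * efficiency = 20.5 * 0.69 = 14.15 per hour

14.15 per hour


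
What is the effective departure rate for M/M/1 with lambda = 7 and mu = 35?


For a stable queue (lambda < mu), throughput = lambda = 7 per hour

7 per hour


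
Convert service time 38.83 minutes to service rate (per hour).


mu = 60 / avg_service_time = 60 / 38.83 = 1.55 per hour

1.55 per hour


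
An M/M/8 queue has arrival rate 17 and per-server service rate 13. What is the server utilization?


rho = lambda/(c*mu) = 17/(8*13) = 0.1635

0.1635


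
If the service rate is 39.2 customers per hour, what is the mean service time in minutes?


Mean service time = 60/mu = 60/39.2 = 1.53 minutes

1.53 minutes


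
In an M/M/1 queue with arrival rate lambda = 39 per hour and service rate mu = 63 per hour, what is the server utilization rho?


rho = lambda/mu = 39/63 = 0.619

0.619


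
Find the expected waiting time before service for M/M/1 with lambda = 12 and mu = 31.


rho = 12/31; Wq = rho/(mu - lambda) = 0.0204 hours

0.0204 hours


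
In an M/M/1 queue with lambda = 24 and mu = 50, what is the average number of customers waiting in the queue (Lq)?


rho = 24/50; Lq = rho^2/(1-rho) = 0.44

0.44


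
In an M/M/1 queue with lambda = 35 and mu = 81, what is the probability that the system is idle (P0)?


P0 = 1 - rho = 1 - 35/81 = 0.5679

0.5679


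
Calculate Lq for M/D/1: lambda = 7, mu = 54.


M/D/1: Lq = rho^2 / (2*(1-rho)) where rho = 7/54; Lq = 0.01

0.01


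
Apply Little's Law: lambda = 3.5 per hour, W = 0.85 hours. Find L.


L = lambda * W = 3.5 * 0.85 = 2.98

2.98


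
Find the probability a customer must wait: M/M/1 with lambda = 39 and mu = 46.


P(wait) = rho = lambda/mu = 39/46 = 0.8478

0.8478


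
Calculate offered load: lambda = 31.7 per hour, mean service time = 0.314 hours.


Offered load a = lambda * E[S] = 31.7 * 0.314 = 9.95 Erlangs

9.95 Erlangs


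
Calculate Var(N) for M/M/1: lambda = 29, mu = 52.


rho = 29/52; Var(N) = rho/(1-rho)^2 = 2.85

2.85


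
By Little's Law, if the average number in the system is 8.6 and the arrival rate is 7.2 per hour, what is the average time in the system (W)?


W = L / lambda = 8.6 / 7.2 = 1.1944 hours

1.1944 hours


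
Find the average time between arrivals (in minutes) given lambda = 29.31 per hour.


Mean interarrival time = 60/lambda = 60/29.31 = 2.05 minutes

2.05 minutes


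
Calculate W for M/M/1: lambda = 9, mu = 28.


W = 1/(mu - lambda) = 1/(28 - 9) = 0.0526 hours

0.0526 hours


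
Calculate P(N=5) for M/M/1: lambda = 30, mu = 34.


rho = 30/34; P(n) = (1-rho)*rho^n = (1-30/34)*(30/34)^5 = 0.0629

0.0629


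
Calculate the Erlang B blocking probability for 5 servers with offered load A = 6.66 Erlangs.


B(N,A) = (A^N/N!) / sum(A^k/k!, k=0..N) with N=5, A=6.66 = 0.4041

0.4041


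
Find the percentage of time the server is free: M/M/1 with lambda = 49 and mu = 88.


Idle fraction = (1 - rho) * 100 = (1 - 49/88) * 100 = 44.3%

44.3%


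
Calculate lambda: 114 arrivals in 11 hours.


lambda = total arrivals / time = 114 / 11 = 10.36 per hour

10.36 per hour


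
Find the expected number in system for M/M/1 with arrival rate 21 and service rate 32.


rho = 21/32; L = rho/(1-rho) = 1.91

1.91


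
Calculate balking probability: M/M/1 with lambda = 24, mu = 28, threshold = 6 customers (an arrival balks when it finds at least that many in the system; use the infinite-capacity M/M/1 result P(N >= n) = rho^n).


P(N >= 6) = rho^6 = (24/28)^6 = 0.3966

0.3966


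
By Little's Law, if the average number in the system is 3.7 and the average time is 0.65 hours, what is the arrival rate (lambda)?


lambda = L / W = 3.7 / 0.65 = 5.69 per hour

5.69 per hour


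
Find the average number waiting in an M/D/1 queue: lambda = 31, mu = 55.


M/D/1: Lq = rho^2 / (2*(1-rho)) where rho = 31/55; Lq = 0.36

0.36


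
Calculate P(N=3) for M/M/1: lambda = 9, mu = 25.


rho = 9/25; P(n) = (1-rho)*rho^n = (1-9/25)*(9/25)^3 = 0.0299

0.0299


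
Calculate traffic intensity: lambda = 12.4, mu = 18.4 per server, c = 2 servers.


rho = lambda / (c * mu) = 12.4 / (2 * 18.4) = 0.337

0.337


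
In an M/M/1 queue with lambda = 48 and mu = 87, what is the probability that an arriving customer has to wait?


P(wait) = rho = lambda/mu = 48/87 = 0.5517

0.5517


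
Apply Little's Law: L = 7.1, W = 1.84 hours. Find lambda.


lambda = L / W = 7.1 / 1.84 = 3.86 per hour

3.86 per hour


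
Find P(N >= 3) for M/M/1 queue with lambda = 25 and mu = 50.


P(N >= 3) = rho^3 = (25/50)^3 = 0.125

0.125


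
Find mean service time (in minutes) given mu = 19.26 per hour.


Mean service time = 60/mu = 60/19.26 = 3.12 minutes

3.12 minutes


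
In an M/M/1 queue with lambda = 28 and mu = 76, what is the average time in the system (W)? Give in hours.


W = 1/(mu - lambda) = 1/(76 - 28) = 0.0208 hours

0.0208 hours


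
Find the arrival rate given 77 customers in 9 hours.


lambda = total arrivals / time = 77 / 9 = 8.56 per hour

8.56 per hour


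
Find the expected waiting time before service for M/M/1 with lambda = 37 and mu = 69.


rho = 37/69; Wq = rho/(mu - lambda) = 0.0168 hours

0.0168 hours


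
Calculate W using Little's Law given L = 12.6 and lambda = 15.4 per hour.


W = L / lambda = 12.6 / 15.4 = 0.8182 hours

0.8182 hours


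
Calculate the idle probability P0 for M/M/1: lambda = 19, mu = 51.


P0 = 1 - rho = 1 - 19/51 = 0.6275

0.6275


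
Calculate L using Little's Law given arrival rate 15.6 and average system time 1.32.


L = lambda * W = 15.6 * 1.32 = 20.59

20.59


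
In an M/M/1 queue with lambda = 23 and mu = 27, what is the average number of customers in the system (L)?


rho = 23/27; L = rho/(1-rho) = 5.75

5.75


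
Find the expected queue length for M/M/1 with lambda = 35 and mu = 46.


rho = 35/46; Lq = rho^2/(1-rho) = 2.42

2.42


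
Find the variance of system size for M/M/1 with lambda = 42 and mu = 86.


rho = 42/86; Var(N) = rho/(1-rho)^2 = 1.87

1.87


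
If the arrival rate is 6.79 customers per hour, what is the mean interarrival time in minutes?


Mean interarrival time = 60/lambda = 60/6.79 = 8.84 minutes

8.84 minutes


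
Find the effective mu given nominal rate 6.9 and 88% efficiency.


Effective rate = mu * efficiency = 6.9 * 0.88 = 6.07 per hour

6.07 per hour


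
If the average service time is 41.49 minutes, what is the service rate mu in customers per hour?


mu = 60 / avg_service_time = 60 / 41.49 = 1.45 per hour

1.45 per hour


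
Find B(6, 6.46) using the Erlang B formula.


B(N,A) = (A^N/N!) / sum(A^k/k!, k=0..N) with N=6, A=6.46 = 0.2964

0.2964


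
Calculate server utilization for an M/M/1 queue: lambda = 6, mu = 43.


rho = lambda/mu = 6/43 = 0.1395

0.1395


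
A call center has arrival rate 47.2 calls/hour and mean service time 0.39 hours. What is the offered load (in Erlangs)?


Offered load a = lambda * E[S] = 47.2 * 0.39 = 18.41 Erlangs

18.41 Erlangs


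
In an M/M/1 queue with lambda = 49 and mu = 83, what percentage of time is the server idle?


Idle fraction = (1 - rho) * 100 = (1 - 49/83) * 100 = 41.0%

41.0%


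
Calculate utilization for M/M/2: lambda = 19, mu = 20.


rho = lambda/(c*mu) = 19/(2*20) = 0.475

0.475


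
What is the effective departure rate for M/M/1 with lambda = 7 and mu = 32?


For a stable queue (lambda < mu), throughput = lambda = 7 per hour

7 per hour


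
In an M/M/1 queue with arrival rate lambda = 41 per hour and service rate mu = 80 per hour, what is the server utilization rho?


rho = lambda/mu = 41/80 = 0.5125

0.5125


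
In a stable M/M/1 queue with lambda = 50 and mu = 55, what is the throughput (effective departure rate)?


For a stable queue (lambda < mu), throughput = lambda = 50 per hour

50 per hour


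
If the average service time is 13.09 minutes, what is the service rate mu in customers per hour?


mu = 60 / avg_service_time = 60 / 13.09 = 4.58 per hour

4.58 per hour


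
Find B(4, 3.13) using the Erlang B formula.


B(N,A) = (A^N/N!) / sum(A^k/k!, k=0..N) with N=4, A=3.13 = 0.2205

0.2205


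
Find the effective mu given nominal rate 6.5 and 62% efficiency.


Effective rate = mu * efficiency = 6.5 * 0.62 = 4.03 per hour

4.03 per hour


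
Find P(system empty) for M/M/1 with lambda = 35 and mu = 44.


P0 = 1 - rho = 1 - 35/44 = 0.2045

0.2045


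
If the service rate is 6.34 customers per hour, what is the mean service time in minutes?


Mean service time = 60/mu = 60/6.34 = 9.46 minutes

9.46 minutes


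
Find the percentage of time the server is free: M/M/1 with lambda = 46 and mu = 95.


Idle fraction = (1 - rho) * 100 = (1 - 46/95) * 100 = 51.6%

51.6%


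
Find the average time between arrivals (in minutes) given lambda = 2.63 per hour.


Mean interarrival time = 60/lambda = 60/2.63 = 22.81 minutes

22.81 minutes


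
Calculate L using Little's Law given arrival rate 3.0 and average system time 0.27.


L = lambda * W = 3.0 * 0.27 = 0.81

0.81


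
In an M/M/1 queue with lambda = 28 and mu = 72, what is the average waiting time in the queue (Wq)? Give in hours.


rho = 28/72; Wq = rho/(mu - lambda) = 0.0088 hours

0.0088 hours


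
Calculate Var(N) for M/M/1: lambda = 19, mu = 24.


rho = 19/24; Var(N) = rho/(1-rho)^2 = 18.24

18.24


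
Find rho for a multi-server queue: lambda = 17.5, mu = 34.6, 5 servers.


rho = lambda / (c * mu) = 17.5 / (5 * 34.6) = 0.1012

0.1012


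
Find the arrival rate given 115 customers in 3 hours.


lambda = total arrivals / time = 115 / 3 = 38.33 per hour

38.33 per hour


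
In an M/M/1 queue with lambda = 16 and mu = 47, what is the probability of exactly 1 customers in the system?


rho = 16/47; P(n) = (1-rho)*rho^n = (1-16/47)*(16/47)^1 = 0.2245

0.2245


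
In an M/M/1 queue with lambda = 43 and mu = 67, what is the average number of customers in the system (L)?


rho = 43/67; L = rho/(1-rho) = 1.79

1.79


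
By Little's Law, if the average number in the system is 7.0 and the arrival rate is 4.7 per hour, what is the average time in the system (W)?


W = L / lambda = 7.0 / 4.7 = 1.4894 hours

1.4894 hours


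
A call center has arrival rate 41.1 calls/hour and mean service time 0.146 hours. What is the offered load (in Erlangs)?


Offered load a = lambda * E[S] = 41.1 * 0.146 = 6.0 Erlangs

6.0 Erlangs


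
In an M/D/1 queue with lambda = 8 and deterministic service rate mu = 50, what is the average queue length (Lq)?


M/D/1: Lq = rho^2 / (2*(1-rho)) where rho = 8/50; Lq = 0.02

0.02


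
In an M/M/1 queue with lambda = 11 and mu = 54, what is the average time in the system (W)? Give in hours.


W = 1/(mu - lambda) = 1/(54 - 11) = 0.0233 hours

0.0233 hours


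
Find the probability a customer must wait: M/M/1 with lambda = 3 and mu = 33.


P(wait) = rho = lambda/mu = 3/33 = 0.0909

0.0909


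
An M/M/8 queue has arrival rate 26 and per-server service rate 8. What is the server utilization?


rho = lambda/(c*mu) = 26/(8*8) = 0.4063

0.4063


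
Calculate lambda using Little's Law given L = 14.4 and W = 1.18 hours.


lambda = L / W = 14.4 / 1.18 = 12.2 per hour

12.2 per hour


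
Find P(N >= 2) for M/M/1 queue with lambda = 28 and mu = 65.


P(N >= 2) = rho^2 = (28/65)^2 = 0.1856

0.1856


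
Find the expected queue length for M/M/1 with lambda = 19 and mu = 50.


rho = 19/50; Lq = rho^2/(1-rho) = 0.23

0.23


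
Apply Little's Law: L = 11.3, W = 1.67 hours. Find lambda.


lambda = L / W = 11.3 / 1.67 = 6.77 per hour

6.77 per hour


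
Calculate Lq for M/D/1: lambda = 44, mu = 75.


M/D/1: Lq = rho^2 / (2*(1-rho)) where rho = 44/75; Lq = 0.42

0.42


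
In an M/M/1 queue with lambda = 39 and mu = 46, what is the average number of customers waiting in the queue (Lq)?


rho = 39/46; Lq = rho^2/(1-rho) = 4.72

4.72


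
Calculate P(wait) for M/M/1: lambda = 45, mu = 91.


P(wait) = rho = lambda/mu = 45/91 = 0.4945

0.4945


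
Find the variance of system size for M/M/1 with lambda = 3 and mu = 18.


rho = 3/18; Var(N) = rho/(1-rho)^2 = 0.24

0.24


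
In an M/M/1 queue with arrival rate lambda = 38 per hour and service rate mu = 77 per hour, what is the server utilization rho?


rho = lambda/mu = 38/77 = 0.4935

0.4935


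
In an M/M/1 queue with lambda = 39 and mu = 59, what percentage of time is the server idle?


Idle fraction = (1 - rho) * 100 = (1 - 39/59) * 100 = 33.9%

33.9%


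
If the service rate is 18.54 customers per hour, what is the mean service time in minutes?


Mean service time = 60/mu = 60/18.54 = 3.24 minutes

3.24 minutes


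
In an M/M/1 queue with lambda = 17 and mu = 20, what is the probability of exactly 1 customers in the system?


rho = 17/20; P(n) = (1-rho)*rho^n = (1-17/20)*(17/20)^1 = 0.1275

0.1275


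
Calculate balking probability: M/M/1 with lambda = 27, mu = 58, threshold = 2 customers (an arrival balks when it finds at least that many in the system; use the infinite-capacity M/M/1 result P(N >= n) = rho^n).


P(N >= 2) = rho^2 = (27/58)^2 = 0.2167

0.2167


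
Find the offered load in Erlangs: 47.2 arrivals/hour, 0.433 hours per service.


Offered load a = lambda * E[S] = 47.2 * 0.433 = 20.44 Erlangs

20.44 Erlangs


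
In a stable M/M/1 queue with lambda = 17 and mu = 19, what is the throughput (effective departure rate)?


For a stable queue (lambda < mu), throughput = lambda = 17 per hour

17 per hour


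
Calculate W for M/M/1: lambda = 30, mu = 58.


W = 1/(mu - lambda) = 1/(58 - 30) = 0.0357 hours

0.0357 hours


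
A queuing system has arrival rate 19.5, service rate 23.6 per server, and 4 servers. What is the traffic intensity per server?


rho = lambda / (c * mu) = 19.5 / (4 * 23.6) = 0.2066

0.2066


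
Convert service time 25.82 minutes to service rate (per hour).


mu = 60 / avg_service_time = 60 / 25.82 = 2.32 per hour

2.32 per hour


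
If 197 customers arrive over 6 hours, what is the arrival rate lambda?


lambda = total arrivals / time = 197 / 6 = 32.83 per hour

32.83 per hour


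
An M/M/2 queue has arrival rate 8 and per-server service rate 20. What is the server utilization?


rho = lambda/(c*mu) = 8/(2*20) = 0.2

0.2


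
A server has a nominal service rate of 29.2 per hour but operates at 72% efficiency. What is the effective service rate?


Effective rate = mu * efficiency = 29.2 * 0.72 = 21.02 per hour

21.02 per hour


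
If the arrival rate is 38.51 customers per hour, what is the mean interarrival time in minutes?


Mean interarrival time = 60/lambda = 60/38.51 = 1.56 minutes

1.56 minutes


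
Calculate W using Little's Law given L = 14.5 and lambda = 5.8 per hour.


W = L / lambda = 14.5 / 5.8 = 2.5 hours

2.5 hours


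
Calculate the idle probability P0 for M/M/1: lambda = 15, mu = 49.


P0 = 1 - rho = 1 - 15/49 = 0.6939

0.6939


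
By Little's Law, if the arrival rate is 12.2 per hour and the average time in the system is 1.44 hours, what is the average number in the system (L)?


L = lambda * W = 12.2 * 1.44 = 17.57

17.57


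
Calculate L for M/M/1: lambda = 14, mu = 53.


rho = 14/53; L = rho/(1-rho) = 0.36

0.36


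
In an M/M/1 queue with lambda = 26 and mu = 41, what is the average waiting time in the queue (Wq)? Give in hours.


rho = 26/41; Wq = rho/(mu - lambda) = 0.0423 hours

0.0423 hours


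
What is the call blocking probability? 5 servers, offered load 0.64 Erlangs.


B(N,A) = (A^N/N!) / sum(A^k/k!, k=0..N) with N=5, A=0.64 = 0.0005

0.0005


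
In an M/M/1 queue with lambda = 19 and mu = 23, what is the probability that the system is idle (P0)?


P0 = 1 - rho = 1 - 19/23 = 0.1739

0.1739


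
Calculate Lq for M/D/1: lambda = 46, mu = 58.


M/D/1: Lq = rho^2 / (2*(1-rho)) where rho = 46/58; Lq = 1.52

1.52


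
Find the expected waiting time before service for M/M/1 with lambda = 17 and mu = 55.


rho = 17/55; Wq = rho/(mu - lambda) = 0.0081 hours

0.0081 hours


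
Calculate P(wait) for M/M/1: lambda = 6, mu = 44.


P(wait) = rho = lambda/mu = 6/44 = 0.1364

0.1364


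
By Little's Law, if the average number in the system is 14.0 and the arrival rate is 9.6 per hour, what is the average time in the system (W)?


W = L / lambda = 14.0 / 9.6 = 1.4583 hours

1.4583 hours


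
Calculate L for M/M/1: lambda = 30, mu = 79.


rho = 30/79; L = rho/(1-rho) = 0.61

0.61


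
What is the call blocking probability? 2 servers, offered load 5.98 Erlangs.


B(N,A) = (A^N/N!) / sum(A^k/k!, k=0..N) with N=2, A=5.98 = 0.7192

0.7192


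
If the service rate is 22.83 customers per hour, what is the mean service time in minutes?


Mean service time = 60/mu = 60/22.83 = 2.63 minutes

2.63 minutes


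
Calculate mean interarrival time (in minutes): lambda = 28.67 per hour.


Mean interarrival time = 60/lambda = 60/28.67 = 2.09 minutes

2.09 minutes


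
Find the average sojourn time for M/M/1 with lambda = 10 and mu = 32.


W = 1/(mu - lambda) = 1/(32 - 10) = 0.0455 hours

0.0455 hours


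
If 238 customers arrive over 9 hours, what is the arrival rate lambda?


lambda = total arrivals / time = 238 / 9 = 26.44 per hour

26.44 per hour


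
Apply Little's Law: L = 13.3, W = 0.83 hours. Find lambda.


lambda = L / W = 13.3 / 0.83 = 16.02 per hour

16.02 per hour


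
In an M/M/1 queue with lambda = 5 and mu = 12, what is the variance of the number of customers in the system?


rho = 5/12; Var(N) = rho/(1-rho)^2 = 1.22

1.22


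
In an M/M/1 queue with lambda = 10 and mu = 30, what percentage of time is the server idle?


Idle fraction = (1 - rho) * 100 = (1 - 10/30) * 100 = 66.7%

66.7%


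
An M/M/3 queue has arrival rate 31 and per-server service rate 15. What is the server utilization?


rho = lambda/(c*mu) = 31/(3*15) = 0.6889

0.6889


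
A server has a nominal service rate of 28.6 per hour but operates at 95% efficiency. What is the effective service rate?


Effective rate = mu * efficiency = 28.6 * 0.95 = 27.17 per hour

27.17 per hour


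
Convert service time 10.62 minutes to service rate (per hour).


mu = 60 / avg_service_time = 60 / 10.62 = 5.65 per hour

5.65 per hour


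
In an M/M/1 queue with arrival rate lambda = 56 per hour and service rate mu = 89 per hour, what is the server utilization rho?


rho = lambda/mu = 56/89 = 0.6292

0.6292


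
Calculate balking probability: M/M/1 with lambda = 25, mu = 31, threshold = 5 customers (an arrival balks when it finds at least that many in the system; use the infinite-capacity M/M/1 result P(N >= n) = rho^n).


P(N >= 5) = rho^5 = (25/31)^5 = 0.3411

0.3411


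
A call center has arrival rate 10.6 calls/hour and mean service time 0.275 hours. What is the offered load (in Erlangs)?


Offered load a = lambda * E[S] = 10.6 * 0.275 = 2.92 Erlangs

2.92 Erlangs


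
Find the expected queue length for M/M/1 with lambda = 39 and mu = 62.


rho = 39/62; Lq = rho^2/(1-rho) = 1.07

1.07


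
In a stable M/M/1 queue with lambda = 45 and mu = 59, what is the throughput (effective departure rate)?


For a stable queue (lambda < mu), throughput = lambda = 45 per hour

45 per hour


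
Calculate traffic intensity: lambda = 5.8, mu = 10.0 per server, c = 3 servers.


rho = lambda / (c * mu) = 5.8 / (3 * 10.0) = 0.1933

0.1933


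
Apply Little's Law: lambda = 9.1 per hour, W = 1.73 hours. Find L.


L = lambda * W = 9.1 * 1.73 = 15.74

15.74


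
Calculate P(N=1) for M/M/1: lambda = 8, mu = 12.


rho = 8/12; P(n) = (1-rho)*rho^n = (1-8/12)*(8/12)^1 = 0.2222

0.2222


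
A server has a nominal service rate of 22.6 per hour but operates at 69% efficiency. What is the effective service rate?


Effective rate = mu * efficiency = 22.6 * 0.69 = 15.59 per hour

15.59 per hour


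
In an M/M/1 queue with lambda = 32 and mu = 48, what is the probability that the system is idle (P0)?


P0 = 1 - rho = 1 - 32/48 = 0.3333

0.3333


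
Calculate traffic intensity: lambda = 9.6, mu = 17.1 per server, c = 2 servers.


rho = lambda / (c * mu) = 9.6 / (2 * 17.1) = 0.2807

0.2807


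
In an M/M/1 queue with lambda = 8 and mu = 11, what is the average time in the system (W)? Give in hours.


W = 1/(mu - lambda) = 1/(11 - 8) = 0.3333 hours

0.3333 hours


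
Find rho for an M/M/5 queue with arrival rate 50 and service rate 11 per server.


rho = lambda/(c*mu) = 50/(5*11) = 0.9091

0.9091


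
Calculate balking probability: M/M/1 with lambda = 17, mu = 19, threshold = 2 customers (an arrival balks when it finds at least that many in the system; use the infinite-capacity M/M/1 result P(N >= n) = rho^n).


P(N >= 2) = rho^2 = (17/19)^2 = 0.8006

0.8006


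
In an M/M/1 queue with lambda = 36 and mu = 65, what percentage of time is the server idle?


Idle fraction = (1 - rho) * 100 = (1 - 36/65) * 100 = 44.6%

44.6%


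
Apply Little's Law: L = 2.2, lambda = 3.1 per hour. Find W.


W = L / lambda = 2.2 / 3.1 = 0.7097 hours

0.7097 hours


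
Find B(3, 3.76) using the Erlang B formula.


B(N,A) = (A^N/N!) / sum(A^k/k!, k=0..N) with N=3, A=3.76 = 0.4282

0.4282


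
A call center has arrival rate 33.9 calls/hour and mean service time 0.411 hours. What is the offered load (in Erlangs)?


Offered load a = lambda * E[S] = 33.9 * 0.411 = 13.93 Erlangs

13.93 Erlangs


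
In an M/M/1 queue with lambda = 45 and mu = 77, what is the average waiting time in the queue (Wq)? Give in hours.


rho = 45/77; Wq = rho/(mu - lambda) = 0.0183 hours

0.0183 hours


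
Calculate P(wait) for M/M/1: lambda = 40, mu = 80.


P(wait) = rho = lambda/mu = 40/80 = 0.5

0.5


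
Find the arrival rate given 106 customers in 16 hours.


lambda = total arrivals / time = 106 / 16 = 6.63 per hour

6.63 per hour


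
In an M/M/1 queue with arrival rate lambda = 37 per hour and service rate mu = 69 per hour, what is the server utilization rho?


rho = lambda/mu = 37/69 = 0.5362

0.5362


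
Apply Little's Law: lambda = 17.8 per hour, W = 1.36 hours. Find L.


L = lambda * W = 17.8 * 1.36 = 24.21

24.21


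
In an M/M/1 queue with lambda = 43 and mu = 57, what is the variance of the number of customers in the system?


rho = 43/57; Var(N) = rho/(1-rho)^2 = 12.51

12.51


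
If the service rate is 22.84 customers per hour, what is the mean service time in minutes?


Mean service time = 60/mu = 60/22.84 = 2.63 minutes

2.63 minutes


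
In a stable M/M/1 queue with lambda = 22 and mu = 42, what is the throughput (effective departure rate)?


For a stable queue (lambda < mu), throughput = lambda = 22 per hour

22 per hour


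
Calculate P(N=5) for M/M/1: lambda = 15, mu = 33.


rho = 15/33; P(n) = (1-rho)*rho^n = (1-15/33)*(15/33)^5 = 0.0106

0.0106


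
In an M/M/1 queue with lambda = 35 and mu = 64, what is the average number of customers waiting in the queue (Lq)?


rho = 35/64; Lq = rho^2/(1-rho) = 0.66

0.66


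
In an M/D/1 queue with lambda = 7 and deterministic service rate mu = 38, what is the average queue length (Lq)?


M/D/1: Lq = rho^2 / (2*(1-rho)) where rho = 7/38; Lq = 0.02

0.02


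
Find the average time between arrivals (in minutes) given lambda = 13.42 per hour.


Mean interarrival time = 60/lambda = 60/13.42 = 4.47 minutes

4.47 minutes


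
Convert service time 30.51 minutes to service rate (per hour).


mu = 60 / avg_service_time = 60 / 30.51 = 1.97 per hour

1.97 per hour


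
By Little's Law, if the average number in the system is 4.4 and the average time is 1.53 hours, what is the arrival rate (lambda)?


lambda = L / W = 4.4 / 1.53 = 2.88 per hour

2.88 per hour


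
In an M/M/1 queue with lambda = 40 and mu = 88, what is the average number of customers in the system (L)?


rho = 40/88; L = rho/(1-rho) = 0.83

0.83


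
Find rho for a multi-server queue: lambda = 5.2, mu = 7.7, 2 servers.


rho = lambda / (c * mu) = 5.2 / (2 * 7.7) = 0.3377

0.3377


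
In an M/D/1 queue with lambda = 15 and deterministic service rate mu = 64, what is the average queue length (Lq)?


M/D/1: Lq = rho^2 / (2*(1-rho)) where rho = 15/64; Lq = 0.04

0.04


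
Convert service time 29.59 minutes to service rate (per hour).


mu = 60 / avg_service_time = 60 / 29.59 = 2.03 per hour

2.03 per hour


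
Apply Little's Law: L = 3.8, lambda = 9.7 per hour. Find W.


W = L / lambda = 3.8 / 9.7 = 0.3918 hours

0.3918 hours


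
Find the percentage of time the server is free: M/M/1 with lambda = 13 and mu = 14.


Idle fraction = (1 - rho) * 100 = (1 - 13/14) * 100 = 7.1%

7.1%


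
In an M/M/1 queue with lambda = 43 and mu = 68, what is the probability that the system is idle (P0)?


P0 = 1 - rho = 1 - 43/68 = 0.3676

0.3676


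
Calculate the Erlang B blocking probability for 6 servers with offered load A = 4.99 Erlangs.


B(N,A) = (A^N/N!) / sum(A^k/k!, k=0..N) with N=6, A=4.99 = 0.1911

0.1911


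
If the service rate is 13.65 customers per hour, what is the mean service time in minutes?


Mean service time = 60/mu = 60/13.65 = 4.4 minutes

4.4 minutes


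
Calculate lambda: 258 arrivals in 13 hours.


lambda = total arrivals / time = 258 / 13 = 19.85 per hour

19.85 per hour


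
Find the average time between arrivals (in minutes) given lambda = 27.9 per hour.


Mean interarrival time = 60/lambda = 60/27.9 = 2.15 minutes

2.15 minutes


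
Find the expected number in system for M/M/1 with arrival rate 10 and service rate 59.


rho = 10/59; L = rho/(1-rho) = 0.2

0.2


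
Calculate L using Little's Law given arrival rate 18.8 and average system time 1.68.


L = lambda * W = 18.8 * 1.68 = 31.58

31.58


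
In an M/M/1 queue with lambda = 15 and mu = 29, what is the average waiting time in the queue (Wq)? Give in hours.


rho = 15/29; Wq = rho/(mu - lambda) = 0.0369 hours

0.0369 hours


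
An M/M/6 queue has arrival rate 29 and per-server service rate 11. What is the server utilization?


rho = lambda/(c*mu) = 29/(6*11) = 0.4394

0.4394


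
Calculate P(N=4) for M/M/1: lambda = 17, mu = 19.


rho = 17/19; P(n) = (1-rho)*rho^n = (1-17/19)*(17/19)^4 = 0.0675

0.0675


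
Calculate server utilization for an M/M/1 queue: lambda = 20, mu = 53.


rho = lambda/mu = 20/53 = 0.3774

0.3774


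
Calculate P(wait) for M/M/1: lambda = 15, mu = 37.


P(wait) = rho = lambda/mu = 15/37 = 0.4054

0.4054


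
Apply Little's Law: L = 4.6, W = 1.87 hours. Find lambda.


lambda = L / W = 4.6 / 1.87 = 2.46 per hour

2.46 per hour


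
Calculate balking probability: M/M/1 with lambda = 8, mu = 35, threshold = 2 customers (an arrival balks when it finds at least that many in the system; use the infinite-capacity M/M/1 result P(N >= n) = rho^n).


P(N >= 2) = rho^2 = (8/35)^2 = 0.0522

0.0522


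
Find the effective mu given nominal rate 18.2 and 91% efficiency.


Effective rate = mu * efficiency = 18.2 * 0.91 = 16.56 per hour

16.56 per hour


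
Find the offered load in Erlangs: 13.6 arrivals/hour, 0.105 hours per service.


Offered load a = lambda * E[S] = 13.6 * 0.105 = 1.43 Erlangs

1.43 Erlangs


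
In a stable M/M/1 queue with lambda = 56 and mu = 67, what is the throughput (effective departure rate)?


For a stable queue (lambda < mu), throughput = lambda = 56 per hour

56 per hour


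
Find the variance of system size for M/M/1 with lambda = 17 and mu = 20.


rho = 17/20; Var(N) = rho/(1-rho)^2 = 37.78

37.78


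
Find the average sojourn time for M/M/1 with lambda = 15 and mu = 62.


W = 1/(mu - lambda) = 1/(62 - 15) = 0.0213 hours

0.0213 hours


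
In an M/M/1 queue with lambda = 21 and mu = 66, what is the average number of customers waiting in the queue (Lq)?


rho = 21/66; Lq = rho^2/(1-rho) = 0.15

0.15


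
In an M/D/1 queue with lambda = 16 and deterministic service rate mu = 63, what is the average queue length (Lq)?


M/D/1: Lq = rho^2 / (2*(1-rho)) where rho = 16/63; Lq = 0.04

0.04


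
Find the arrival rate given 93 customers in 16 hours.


lambda = total arrivals / time = 93 / 16 = 5.81 per hour

5.81 per hour


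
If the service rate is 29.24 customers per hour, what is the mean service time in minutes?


Mean service time = 60/mu = 60/29.24 = 2.05 minutes

2.05 minutes


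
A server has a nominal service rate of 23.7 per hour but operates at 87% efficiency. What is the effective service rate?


Effective rate = mu * efficiency = 23.7 * 0.87 = 20.62 per hour

20.62 per hour


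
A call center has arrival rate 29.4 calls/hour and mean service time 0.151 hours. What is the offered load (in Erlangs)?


Offered load a = lambda * E[S] = 29.4 * 0.151 = 4.44 Erlangs

4.44 Erlangs


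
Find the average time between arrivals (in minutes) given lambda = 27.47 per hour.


Mean interarrival time = 60/lambda = 60/27.47 = 2.18 minutes

2.18 minutes


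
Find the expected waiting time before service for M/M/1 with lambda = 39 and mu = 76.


rho = 39/76; Wq = rho/(mu - lambda) = 0.0139 hours

0.0139 hours


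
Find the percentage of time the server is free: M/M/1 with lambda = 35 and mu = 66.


Idle fraction = (1 - rho) * 100 = (1 - 35/66) * 100 = 47.0%

47.0%


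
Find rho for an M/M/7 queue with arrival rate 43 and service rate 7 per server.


rho = lambda/(c*mu) = 43/(7*7) = 0.8776

0.8776


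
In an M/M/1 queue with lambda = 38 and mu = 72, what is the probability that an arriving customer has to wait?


P(wait) = rho = lambda/mu = 38/72 = 0.5278

0.5278


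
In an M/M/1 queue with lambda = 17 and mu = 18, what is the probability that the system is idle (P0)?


P0 = 1 - rho = 1 - 17/18 = 0.0556

0.0556


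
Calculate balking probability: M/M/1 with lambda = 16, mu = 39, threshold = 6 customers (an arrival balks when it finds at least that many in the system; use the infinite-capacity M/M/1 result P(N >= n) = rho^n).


P(N >= 6) = rho^6 = (16/39)^6 = 0.0048

0.0048


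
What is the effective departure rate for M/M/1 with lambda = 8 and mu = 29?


For a stable queue (lambda < mu), throughput = lambda = 8 per hour

8 per hour


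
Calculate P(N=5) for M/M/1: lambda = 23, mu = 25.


rho = 23/25; P(n) = (1-rho)*rho^n = (1-23/25)*(23/25)^5 = 0.0527

0.0527


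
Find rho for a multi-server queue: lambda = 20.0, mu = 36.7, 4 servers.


rho = lambda / (c * mu) = 20.0 / (4 * 36.7) = 0.1362

0.1362


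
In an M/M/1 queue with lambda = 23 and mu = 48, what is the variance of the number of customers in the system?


rho = 23/48; Var(N) = rho/(1-rho)^2 = 1.77

1.77


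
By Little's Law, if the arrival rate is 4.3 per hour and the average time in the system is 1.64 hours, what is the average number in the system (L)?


L = lambda * W = 4.3 * 1.64 = 7.05

7.05


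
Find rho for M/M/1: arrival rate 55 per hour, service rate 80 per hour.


rho = lambda/mu = 55/80 = 0.6875

0.6875


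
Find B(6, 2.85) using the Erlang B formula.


B(N,A) = (A^N/N!) / sum(A^k/k!, k=0..N) with N=6, A=2.85 = 0.0442

0.0442


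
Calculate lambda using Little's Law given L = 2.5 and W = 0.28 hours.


lambda = L / W = 2.5 / 0.28 = 8.93 per hour

8.93 per hour


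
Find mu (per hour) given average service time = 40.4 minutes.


mu = 60 / avg_service_time = 60 / 40.4 = 1.49 per hour

1.49 per hour


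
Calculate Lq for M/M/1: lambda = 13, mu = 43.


rho = 13/43; Lq = rho^2/(1-rho) = 0.13

0.13


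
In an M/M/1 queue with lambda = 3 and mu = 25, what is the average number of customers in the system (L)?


rho = 3/25; L = rho/(1-rho) = 0.14

0.14


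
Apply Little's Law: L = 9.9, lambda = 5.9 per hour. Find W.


W = L / lambda = 9.9 / 5.9 = 1.678 hours

1.678 hours


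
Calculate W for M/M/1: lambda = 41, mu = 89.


W = 1/(mu - lambda) = 1/(89 - 41) = 0.0208 hours

0.0208 hours


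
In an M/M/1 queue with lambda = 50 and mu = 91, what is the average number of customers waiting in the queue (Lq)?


rho = 50/91; Lq = rho^2/(1-rho) = 0.67

0.67


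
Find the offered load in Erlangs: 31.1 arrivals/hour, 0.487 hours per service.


Offered load a = lambda * E[S] = 31.1 * 0.487 = 15.15 Erlangs

15.15 Erlangs


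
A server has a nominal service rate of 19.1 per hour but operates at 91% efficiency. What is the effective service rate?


Effective rate = mu * efficiency = 19.1 * 0.91 = 17.38 per hour

17.38 per hour


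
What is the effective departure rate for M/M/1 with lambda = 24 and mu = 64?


For a stable queue (lambda < mu), throughput = lambda = 24 per hour

24 per hour


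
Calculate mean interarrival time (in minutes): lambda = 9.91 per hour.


Mean interarrival time = 60/lambda = 60/9.91 = 6.05 minutes

6.05 minutes


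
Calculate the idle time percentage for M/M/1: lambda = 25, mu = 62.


Idle fraction = (1 - rho) * 100 = (1 - 25/62) * 100 = 59.7%

59.7%


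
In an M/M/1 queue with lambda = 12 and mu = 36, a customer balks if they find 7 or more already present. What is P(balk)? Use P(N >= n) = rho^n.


P(N >= 7) = rho^7 = (12/36)^7 = 0.0005

0.0005


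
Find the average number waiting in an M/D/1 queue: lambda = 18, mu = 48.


M/D/1: Lq = rho^2 / (2*(1-rho)) where rho = 18/48; Lq = 0.11

0.11


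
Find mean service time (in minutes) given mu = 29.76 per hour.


Mean service time = 60/mu = 60/29.76 = 2.02 minutes

2.02 minutes


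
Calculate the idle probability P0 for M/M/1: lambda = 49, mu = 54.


P0 = 1 - rho = 1 - 49/54 = 0.0926

0.0926


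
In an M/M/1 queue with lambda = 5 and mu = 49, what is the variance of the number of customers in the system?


rho = 5/49; Var(N) = rho/(1-rho)^2 = 0.13

0.13


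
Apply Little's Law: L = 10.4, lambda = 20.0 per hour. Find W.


W = L / lambda = 10.4 / 20.0 = 0.52 hours

0.52 hours


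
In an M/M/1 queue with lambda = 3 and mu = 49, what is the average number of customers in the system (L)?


rho = 3/49; L = rho/(1-rho) = 0.07

0.07


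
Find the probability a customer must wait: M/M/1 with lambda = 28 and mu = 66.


P(wait) = rho = lambda/mu = 28/66 = 0.4242

0.4242


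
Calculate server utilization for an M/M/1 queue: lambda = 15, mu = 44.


rho = lambda/mu = 15/44 = 0.3409

0.3409


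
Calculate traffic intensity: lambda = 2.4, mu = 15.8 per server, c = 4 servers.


rho = lambda / (c * mu) = 2.4 / (4 * 15.8) = 0.038

0.038


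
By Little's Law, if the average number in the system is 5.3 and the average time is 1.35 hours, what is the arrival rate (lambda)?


lambda = L / W = 5.3 / 1.35 = 3.93 per hour

3.93 per hour


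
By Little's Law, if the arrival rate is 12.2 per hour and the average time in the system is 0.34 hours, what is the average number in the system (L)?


L = lambda * W = 12.2 * 0.34 = 4.15

4.15


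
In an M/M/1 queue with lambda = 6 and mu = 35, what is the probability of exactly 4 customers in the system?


rho = 6/35; P(n) = (1-rho)*rho^n = (1-6/35)*(6/35)^4 = 0.0007

0.0007


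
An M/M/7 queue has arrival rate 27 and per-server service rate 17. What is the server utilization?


rho = lambda/(c*mu) = 27/(7*17) = 0.2269

0.2269
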